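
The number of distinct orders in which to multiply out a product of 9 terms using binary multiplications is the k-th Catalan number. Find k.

8

Parenthesizations of m factors correspond to full binary trees with m leaves, counted by C_{m−1}; m = 9 gives C_8.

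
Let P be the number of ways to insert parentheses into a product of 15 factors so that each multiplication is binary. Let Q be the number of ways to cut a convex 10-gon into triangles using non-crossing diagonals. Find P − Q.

2673010

Parenthesizations of m factors correspond to full binary trees with m leaves, counted by C_{m−1}; m = 15 gives C_14. So P = C_14 = 2674440.
A convex 10-gon is triangulated into 8 triangles, and the number of such triangulations is the Catalan number C_{10−2} = C_8. So Q = C_8 = 1430.
P − Q = 2674440 − 1430 = 2673010.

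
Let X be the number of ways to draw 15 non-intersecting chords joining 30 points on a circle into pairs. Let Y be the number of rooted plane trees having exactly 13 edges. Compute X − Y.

8951945

Non-crossing perfect matchings of 2n points on a circle are counted by C_n; with 30 points, n = 15. So X = C_15 = 9694845.
Rooted ordered trees with n edges are counted by C_n; here n = 13. So Y = C_13 = 742900.
X − Y = 9694845 − 742900 = 8951945.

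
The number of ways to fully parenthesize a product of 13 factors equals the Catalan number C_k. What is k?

12

Ways to associate a product of 13 factors correspond to binary trees on 13 leaves, so the count is C_12.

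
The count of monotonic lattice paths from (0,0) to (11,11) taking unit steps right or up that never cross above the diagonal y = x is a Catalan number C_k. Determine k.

Monotone paths in an n×n grid that stay weakly below the diagonal are counted by C_n; here n = 11.

11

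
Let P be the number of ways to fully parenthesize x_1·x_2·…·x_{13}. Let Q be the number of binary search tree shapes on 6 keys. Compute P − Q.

207880

Ways to associate a product of 13 factors correspond to binary trees on 13 leaves, so the count is C_12. So P = C_12 = 208012.
Binary trees (left/right distinguished) on n nodes are counted by C_n; here n = 6. So Q = C_6 = 132.
P − Q = 208012 − 132 = 207880.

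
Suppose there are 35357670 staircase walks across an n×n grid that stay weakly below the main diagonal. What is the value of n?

16

Such diagonal-avoiding paths in an n×n grid are counted by C_n; 35357670 = C_16.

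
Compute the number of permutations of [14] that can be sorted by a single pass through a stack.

Stack-sortable permutations are exactly the 231-avoiding ones, counted by C_n; here n = 14.
C_14 = 2674440.

2674440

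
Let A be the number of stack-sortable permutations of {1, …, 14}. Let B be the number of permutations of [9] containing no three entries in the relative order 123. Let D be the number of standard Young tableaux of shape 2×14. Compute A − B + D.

Stack-sortable permutations are exactly the 231-avoiding ones, counted by C_n; here n = 14. So A = C_14 = 2674440.
Permutations of [n] avoiding any single length-3 pattern are counted by C_n; here n = 9. So B = C_9 = 4862.
Standard Young tableaux of shape 2×n are counted by C_n; here n = 14. So D = C_14 = 2674440.
A − B + D = 2674440 − 4862 + 2674440 = 5344018.

5344018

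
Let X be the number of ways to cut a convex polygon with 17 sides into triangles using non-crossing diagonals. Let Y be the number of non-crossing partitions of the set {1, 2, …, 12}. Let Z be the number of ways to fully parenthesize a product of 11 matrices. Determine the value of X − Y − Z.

The number of triangulations of a 17-gon is the Catalan number C_15 (index = sides − 2). So X = C_15 = 9694845.
The non-crossing partitions of [12] form a lattice of size C_12. So Y = C_12 = 208012.
Bracketing 11 factors into binary products is counted by C_{11−1} = C_10. So Z = C_10 = 16796.
X − Y − Z = 9694845 − 208012 − 16796 = 9470037.

9470037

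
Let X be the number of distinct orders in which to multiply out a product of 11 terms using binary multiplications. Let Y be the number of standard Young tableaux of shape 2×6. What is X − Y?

16664

Parenthesizations of m factors correspond to full binary trees with m leaves, counted by C_{m−1}; m = 11 gives C_10. So X = C_10 = 16796.
Standard Young tableaux of shape 2×n are counted by C_n; here n = 6. So Y = C_6 = 132.
X − Y = 16796 − 132 = 16664.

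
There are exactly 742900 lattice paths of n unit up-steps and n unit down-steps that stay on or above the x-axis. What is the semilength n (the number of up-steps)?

13

Dyck paths of semilength n are counted by C_n; 742900 = C_13.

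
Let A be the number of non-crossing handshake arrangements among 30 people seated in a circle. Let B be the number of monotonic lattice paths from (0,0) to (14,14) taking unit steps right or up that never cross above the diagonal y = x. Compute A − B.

Non-crossing handshake pairings of 2n people are counted by C_n; 30 people gives n = 15. So A = C_15 = 9694845.
Monotone paths in an n×n grid that stay weakly below the diagonal are counted by C_n; here n = 14. So B = C_14 = 2674440.
A − B = 9694845 − 2674440 = 7020405.

7020405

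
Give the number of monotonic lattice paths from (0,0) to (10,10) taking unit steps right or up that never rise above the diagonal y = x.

16796

Monotone paths in an n×n grid that stay weakly below the diagonal are counted by C_n; here n = 10.
C_10 = C_9 · 2(2·9+1)/(9+2) = 4862 · 38/11 = 16796.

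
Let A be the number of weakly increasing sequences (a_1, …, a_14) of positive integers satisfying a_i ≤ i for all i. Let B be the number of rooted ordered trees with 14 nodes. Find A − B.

1931540

Weakly increasing sequences with a_i ≤ i biject with Dyck paths of semilength 14, so there are C_14. So A = C_14 = 2674440.
Rooted ordered (plane) trees on m nodes have m−1 edges and are counted by C_{m−1}; m = 14 gives C_13. So B = C_13 = 742900.
A − B = 2674440 − 742900 = 1931540.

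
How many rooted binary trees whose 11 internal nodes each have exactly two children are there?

58786

The number of full binary trees on 11 internal nodes is the Catalan number C_11.
C_11 = C(22,11)/12 = 705432/12 = 58786.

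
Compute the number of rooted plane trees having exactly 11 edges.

58786

Rooted ordered trees with n edges are counted by C_n; here n = 11.
C_11 = C(22,11)/12 = 705432/12 = 58786.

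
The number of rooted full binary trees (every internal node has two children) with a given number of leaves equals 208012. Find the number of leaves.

Full binary trees with L leaves are counted by C_{L−1}; 208012 = C_12.
So the index is 12, and the number of leaves is 12 + 1 = 13.

13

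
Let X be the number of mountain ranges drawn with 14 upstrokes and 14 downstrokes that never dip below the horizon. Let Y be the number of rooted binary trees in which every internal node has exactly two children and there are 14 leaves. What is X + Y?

A Dyck path with 14 up-steps and 14 down-steps has semilength 14, so there are C_14 of them. So X = C_14 = 2674440.
A full binary tree with L leaves has L−1 internal nodes and is counted by C_{L−1}; L = 14 gives C_13. So Y = C_13 = 742900.
X + Y = 2674440 + 742900 = 3417340.

3417340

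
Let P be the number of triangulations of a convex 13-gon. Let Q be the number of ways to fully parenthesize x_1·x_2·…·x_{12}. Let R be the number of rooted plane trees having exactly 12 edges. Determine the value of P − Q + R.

The number of triangulations of a 13-gon is the Catalan number C_11 (index = sides − 2). So P = C_11 = 58786.
Ways to associate a product of 12 factors correspond to binary trees on 12 leaves, so the count is C_11. So Q = C_11 = 58786.
Rooted ordered trees with n edges are counted by C_n; here n = 12. So R = C_12 = 208012.
P − Q + R = 58786 − 58786 + 208012 = 208012.

208012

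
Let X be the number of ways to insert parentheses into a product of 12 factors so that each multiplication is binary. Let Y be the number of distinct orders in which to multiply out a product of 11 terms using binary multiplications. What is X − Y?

Parenthesizations of m factors correspond to full binary trees with m leaves, counted by C_{m−1}; m = 12 gives C_11. So X = C_11 = 58786.
Bracketing 11 factors into binary products is counted by C_{11−1} = C_10. So Y = C_10 = 16796.
X − Y = 58786 − 16796 = 41990.

41990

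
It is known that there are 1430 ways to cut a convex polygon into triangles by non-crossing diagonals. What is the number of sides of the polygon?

Triangulations of a convex m-gon are counted by C_{m−2}; 1430 = C_8.
So m − 2 = 8, giving m = 10 sides.

10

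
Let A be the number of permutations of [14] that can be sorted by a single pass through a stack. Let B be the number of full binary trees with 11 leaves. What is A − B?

Stack-sortable permutations are exactly the 231-avoiding ones, counted by C_n; here n = 14. So A = C_14 = 2674440.
Full binary trees with 11 leaves have 11−1 = 10 internal nodes, so there are C_10 of them. So B = C_10 = 16796.
A − B = 2674440 − 16796 = 2657644.

2657644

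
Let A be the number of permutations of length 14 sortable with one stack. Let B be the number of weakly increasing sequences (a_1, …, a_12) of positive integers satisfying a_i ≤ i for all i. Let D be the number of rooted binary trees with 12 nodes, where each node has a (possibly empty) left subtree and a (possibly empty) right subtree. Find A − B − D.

2258416

Stack-sortable permutations are exactly the 231-avoiding ones, counted by C_n; here n = 14. So A = C_14 = 2674440.
Such sub-staircase sequences of length n are counted by C_n; here n = 12. So B = C_12 = 208012.
Binary trees (left/right distinguished) on n nodes are counted by C_n; here n = 12. So D = C_12 = 208012.
A − B − D = 2674440 − 208012 − 208012 = 2258416.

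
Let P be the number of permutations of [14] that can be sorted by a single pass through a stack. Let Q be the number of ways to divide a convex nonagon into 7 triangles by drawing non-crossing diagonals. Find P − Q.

By Knuth's characterisation, the stack-sortable permutations of length 14 are the 231-avoiders, numbering C_14. So P = C_14 = 2674440.
Triangulations of a convex m-gon are counted by C_{m−2}; with m = 9 this is C_7. So Q = C_7 = 429.
P − Q = 2674440 − 429 = 2674011.

2674011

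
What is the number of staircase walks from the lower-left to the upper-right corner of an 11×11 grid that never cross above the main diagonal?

Sub-diagonal monotone paths from (0,0) to (11,11) biject with Dyck paths of semilength 11, giving C_11.
C_11 = C(22,11)/12 = 705432/12 = 58786.

58786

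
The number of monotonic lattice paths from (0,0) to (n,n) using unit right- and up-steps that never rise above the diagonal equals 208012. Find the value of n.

Such diagonal-avoiding paths in an n×n grid are counted by C_n, and C_12 = 208012.

12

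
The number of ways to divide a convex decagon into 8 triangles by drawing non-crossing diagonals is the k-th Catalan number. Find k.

8

A convex 10-gon is triangulated into 8 triangles, and the number of such triangulations is the Catalan number C_{10−2} = C_8.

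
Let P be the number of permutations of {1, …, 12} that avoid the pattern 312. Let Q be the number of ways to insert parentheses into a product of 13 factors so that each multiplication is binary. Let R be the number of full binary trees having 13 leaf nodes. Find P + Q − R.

Permutations of [n] avoiding any single length-3 pattern are counted by C_n; here n = 12. So P = C_12 = 208012.
Parenthesizations of m factors correspond to full binary trees with m leaves, counted by C_{m−1}; m = 13 gives C_12. So Q = C_12 = 208012.
Full binary trees with 13 leaves have 13−1 = 12 internal nodes, so there are C_12 of them. So R = C_12 = 208012.
P + Q − R = 208012 + 208012 − 208012 = 208012.

208012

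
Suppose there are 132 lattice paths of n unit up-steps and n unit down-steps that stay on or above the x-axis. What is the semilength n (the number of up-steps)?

6

Dyck paths of semilength n are counted by C_n. The Catalan number equal to 132 is C_6.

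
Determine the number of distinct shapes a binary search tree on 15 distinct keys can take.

9694845

There are C_n binary search tree shapes on n keys; with n = 15 that is C_15.
C_15 = 9694845.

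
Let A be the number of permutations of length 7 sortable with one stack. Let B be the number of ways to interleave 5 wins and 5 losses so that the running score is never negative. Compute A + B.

471

By Knuth's characterisation, the stack-sortable permutations of length 7 are the 231-avoiders, numbering C_7. So A = C_7 = 429.
Reading a vote for the leader as '(' and for the other as ')' turns such a sequence into a balanced string of 5 pairs, so the count is C_5. So B = C_5 = 42.
A + B = 429 + 42 = 471.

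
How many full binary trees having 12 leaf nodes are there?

58786

A full binary tree with L leaves has L−1 internal nodes and is counted by C_{L−1}; L = 12 gives C_11.
C_11 = 58786.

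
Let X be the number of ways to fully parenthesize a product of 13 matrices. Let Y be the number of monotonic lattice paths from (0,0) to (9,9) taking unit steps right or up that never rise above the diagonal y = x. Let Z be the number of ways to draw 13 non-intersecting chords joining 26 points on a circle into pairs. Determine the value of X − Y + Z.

946050

Parenthesizations of m factors correspond to full binary trees with m leaves, counted by C_{m−1}; m = 13 gives C_12. So X = C_12 = 208012.
Sub-diagonal monotone paths from (0,0) to (9,9) biject with Dyck paths of semilength 9, giving C_9. So Y = C_9 = 4862.
Pairing 26 circle points by 13 non-crossing chords gives C_13 matchings. So Z = C_13 = 742900.
X − Y + Z = 208012 − 4862 + 742900 = 946050.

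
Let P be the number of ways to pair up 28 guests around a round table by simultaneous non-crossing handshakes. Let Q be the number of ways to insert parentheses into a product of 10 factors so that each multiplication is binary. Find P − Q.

2669578

With 28 = 2·14 people, non-crossing handshake pairings are non-crossing perfect matchings on a circle, counted by C_14. So P = C_14 = 2674440.
Ways to associate a product of 10 factors correspond to binary trees on 10 leaves, so the count is C_9. So Q = C_9 = 4862.
P − Q = 2674440 − 4862 = 2669578.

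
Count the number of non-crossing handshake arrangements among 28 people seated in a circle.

2674440

With 28 = 2·14 people, non-crossing handshake pairings are non-crossing perfect matchings on a circle, counted by C_14.
C_14 = 2674440.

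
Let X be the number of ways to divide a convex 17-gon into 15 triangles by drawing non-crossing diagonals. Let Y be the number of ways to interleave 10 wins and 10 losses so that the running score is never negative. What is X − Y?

9678049

The number of triangulations of a 17-gon is the Catalan number C_15 (index = sides − 2). So X = C_15 = 9694845.
Reading a vote for the leader as '(' and for the other as ')' turns such a sequence into a balanced string of 10 pairs, so the count is C_10. So Y = C_10 = 16796.
X − Y = 9694845 − 16796 = 9678049.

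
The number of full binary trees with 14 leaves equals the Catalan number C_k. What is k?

Full binary trees with 14 leaves have 14−1 = 13 internal nodes, so there are C_13 of them.

13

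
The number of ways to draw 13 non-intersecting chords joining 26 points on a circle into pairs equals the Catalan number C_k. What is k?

Non-crossing perfect matchings of 2n points on a circle are counted by C_n; with 26 points, n = 13.

13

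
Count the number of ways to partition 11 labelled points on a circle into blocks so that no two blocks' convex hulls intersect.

The non-crossing partitions of [11] form a lattice of size C_11.
C_11 = 58786.

58786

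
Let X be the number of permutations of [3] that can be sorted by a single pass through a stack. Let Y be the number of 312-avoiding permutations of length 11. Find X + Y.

58791

By Knuth's characterisation, the stack-sortable permutations of length 3 are the 231-avoiders, numbering C_3. So X = C_3 = 5.
For any fixed pattern of length 3, the pattern-avoiding permutations of [11] number C_11. So Y = C_11 = 58786.
X + Y = 5 + 58786 = 58791.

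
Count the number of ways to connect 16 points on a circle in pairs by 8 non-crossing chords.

Pairing 16 circle points by 8 non-crossing chords gives C_8 matchings.
C_8 = C(16,8)/9 = 12870/9 = 1430.

1430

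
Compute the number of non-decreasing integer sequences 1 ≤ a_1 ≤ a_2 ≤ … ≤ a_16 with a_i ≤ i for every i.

Weakly increasing sequences with a_i ≤ i biject with Dyck paths of semilength 16, so there are C_16.
C_16 = C(32,16)/17 = 601080390/17 = 35357670.

35357670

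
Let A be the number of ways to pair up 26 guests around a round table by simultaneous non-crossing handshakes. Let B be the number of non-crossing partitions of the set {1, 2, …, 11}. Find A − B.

Non-crossing handshake pairings of 2n people are counted by C_n; 26 people gives n = 13. So A = C_13 = 742900.
The non-crossing partitions of [11] form a lattice of size C_11. So B = C_11 = 58786.
A − B = 742900 − 58786 = 684114.

684114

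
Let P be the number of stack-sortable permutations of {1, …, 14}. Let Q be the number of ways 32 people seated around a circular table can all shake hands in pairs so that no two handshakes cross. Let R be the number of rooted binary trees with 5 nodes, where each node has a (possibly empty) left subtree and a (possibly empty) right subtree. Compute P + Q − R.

By Knuth's characterisation, the stack-sortable permutations of length 14 are the 231-avoiders, numbering C_14. So P = C_14 = 2674440.
Non-crossing handshake pairings of 2n people are counted by C_n; 32 people gives n = 16. So Q = C_16 = 35357670.
There are C_n binary search tree shapes on n keys; with n = 5 that is C_5. So R = C_5 = 42.
P + Q − R = 2674440 + 35357670 − 42 = 38032068.

38032068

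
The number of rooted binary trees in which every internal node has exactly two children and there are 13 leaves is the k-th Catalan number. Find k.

12

A full binary tree with L leaves has L−1 internal nodes and is counted by C_{L−1}; L = 13 gives C_12.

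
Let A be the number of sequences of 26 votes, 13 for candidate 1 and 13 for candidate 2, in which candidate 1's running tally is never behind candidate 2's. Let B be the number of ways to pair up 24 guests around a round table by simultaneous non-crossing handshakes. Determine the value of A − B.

534888

Ballot sequences with n votes each where one side never trails are Dyck words, counted by C_n; here n = 13. So A = C_13 = 742900.
With 24 = 2·12 people, non-crossing handshake pairings are non-crossing perfect matchings on a circle, counted by C_12. So B = C_12 = 208012.
A − B = 742900 − 208012 = 534888.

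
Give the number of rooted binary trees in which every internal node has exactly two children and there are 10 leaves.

A full binary tree with L leaves has L−1 internal nodes and is counted by C_{L−1}; L = 10 gives C_9.
C_9 = 4862.

4862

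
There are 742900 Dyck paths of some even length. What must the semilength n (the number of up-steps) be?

Dyck paths of semilength n are counted by C_n, and C_13 = 742900.

13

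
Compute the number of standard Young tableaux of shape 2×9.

4862

Standard Young tableaux of shape 2×n are counted by C_n; here n = 9.
C_9 = 4862.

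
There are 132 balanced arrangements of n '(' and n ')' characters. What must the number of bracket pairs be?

Balanced strings of n bracket-pairs are counted by C_n. The Catalan number equal to 132 is C_6.

6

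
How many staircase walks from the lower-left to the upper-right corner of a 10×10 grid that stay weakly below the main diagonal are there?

Monotone paths in an n×n grid that stay weakly below the diagonal are counted by C_n; here n = 10.
C_10 = C(20,10)/11 = 184756/11 = 16796.

16796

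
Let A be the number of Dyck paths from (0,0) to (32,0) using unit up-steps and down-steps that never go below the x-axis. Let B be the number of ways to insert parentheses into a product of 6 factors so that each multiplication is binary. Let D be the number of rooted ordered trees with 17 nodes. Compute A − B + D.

70715298

A Dyck path with 16 up-steps and 16 down-steps has semilength 16, so there are C_16 of them. So A = C_16 = 35357670.
Parenthesizations of m factors correspond to full binary trees with m leaves, counted by C_{m−1}; m = 6 gives C_5. So B = C_5 = 42.
Rooted ordered (plane) trees on m nodes have m−1 edges and are counted by C_{m−1}; m = 17 gives C_16. So D = C_16 = 35357670.
A − B + D = 35357670 − 42 + 35357670 = 70715298.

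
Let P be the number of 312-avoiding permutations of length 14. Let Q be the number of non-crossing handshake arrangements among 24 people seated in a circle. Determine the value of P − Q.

For any fixed pattern of length 3, the pattern-avoiding permutations of [14] number C_14. So P = C_14 = 2674440.
Non-crossing handshake pairings of 2n people are counted by C_n; 24 people gives n = 12. So Q = C_12 = 208012.
P − Q = 2674440 − 208012 = 2466428.

2466428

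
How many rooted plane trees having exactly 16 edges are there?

35357670

Rooted ordered trees with n edges are counted by C_n; here n = 16.
C_16 = C(32,16)/17 = 601080390/17 = 35357670.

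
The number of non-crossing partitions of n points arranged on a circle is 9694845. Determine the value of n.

15

Non-crossing partitions of [n] are counted by C_n. Since C_15 = 9694845, the index is 15.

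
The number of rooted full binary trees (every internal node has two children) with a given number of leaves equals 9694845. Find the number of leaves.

Full binary trees with L leaves are counted by C_{L−1}. Since C_15 = 9694845, the index is 15.
So the index is 15, and the number of leaves is 15 + 1 = 16.

16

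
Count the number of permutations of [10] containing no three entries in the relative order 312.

16796

Permutations of [n] avoiding any single length-3 pattern are counted by C_n; here n = 10.
C_10 = C(20,10)/11 = 184756/11 = 16796.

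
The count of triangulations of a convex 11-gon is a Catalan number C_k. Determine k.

Triangulations of a convex m-gon are counted by C_{m−2}; with m = 11 this is C_9.

9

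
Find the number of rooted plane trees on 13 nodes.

A rooted plane tree on 13 nodes has 12 edges, and such trees are counted by C_12.
C_12 = 208012.

208012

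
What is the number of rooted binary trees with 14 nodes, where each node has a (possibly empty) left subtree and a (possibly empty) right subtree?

2674440

Binary trees (left/right distinguished) on n nodes are counted by C_n; here n = 14.
C_14 = C(28,14)/15 = 40116600/15 = 2674440.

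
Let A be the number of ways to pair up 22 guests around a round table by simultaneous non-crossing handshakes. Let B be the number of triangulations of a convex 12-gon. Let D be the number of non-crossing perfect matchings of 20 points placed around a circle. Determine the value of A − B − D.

With 22 = 2·11 people, non-crossing handshake pairings are non-crossing perfect matchings on a circle, counted by C_11. So A = C_11 = 58786.
Triangulations of a convex m-gon are counted by C_{m−2}; with m = 12 this is C_10. So B = C_10 = 16796.
Pairing 20 circle points by 10 non-crossing chords gives C_10 matchings. So D = C_10 = 16796.
A − B − D = 58786 − 16796 − 16796 = 25194.

25194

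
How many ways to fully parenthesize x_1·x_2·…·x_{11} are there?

16796

Bracketing 11 factors into binary products is counted by C_{11−1} = C_10.
C_10 = C_9 · 2(2·9+1)/(9+2) = 4862 · 38/11 = 16796.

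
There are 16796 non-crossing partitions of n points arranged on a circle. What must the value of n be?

Non-crossing partitions of [n] are counted by C_n. Since C_10 = 16796, the index is 10.

10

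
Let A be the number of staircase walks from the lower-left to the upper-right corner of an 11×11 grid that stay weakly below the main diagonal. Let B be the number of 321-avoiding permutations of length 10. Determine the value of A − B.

Sub-diagonal monotone paths from (0,0) to (11,11) biject with Dyck paths of semilength 11, giving C_11. So A = C_11 = 58786.
Permutations of [n] avoiding any single length-3 pattern are counted by C_n; here n = 10. So B = C_10 = 16796.
A − B = 58786 − 16796 = 41990.

41990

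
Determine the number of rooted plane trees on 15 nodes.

2674440

Rooted ordered (plane) trees on m nodes have m−1 edges and are counted by C_{m−1}; m = 15 gives C_14.
C_14 = C_13 · 2(2·13+1)/(13+2) = 742900 · 54/15 = 2674440.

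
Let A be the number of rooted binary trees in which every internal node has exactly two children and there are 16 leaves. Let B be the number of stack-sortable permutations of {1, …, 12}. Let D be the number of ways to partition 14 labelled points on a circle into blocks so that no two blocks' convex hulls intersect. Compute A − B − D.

Full binary trees with 16 leaves have 16−1 = 15 internal nodes, so there are C_15 of them. So A = C_15 = 9694845.
Stack-sortable permutations are exactly the 231-avoiding ones, counted by C_n; here n = 12. So B = C_12 = 208012.
The non-crossing partitions of [14] form a lattice of size C_14. So D = C_14 = 2674440.
A − B − D = 9694845 − 208012 − 2674440 = 6812393.

6812393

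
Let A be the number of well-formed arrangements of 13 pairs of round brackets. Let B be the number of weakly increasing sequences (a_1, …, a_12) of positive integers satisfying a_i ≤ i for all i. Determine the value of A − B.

534888

A balanced arrangement of 13 bracket pairs is a Dyck word of semilength 13, so the count is C_13. So A = C_13 = 742900.
Weakly increasing sequences with a_i ≤ i biject with Dyck paths of semilength 12, so there are C_12. So B = C_12 = 208012.
A − B = 742900 − 208012 = 534888.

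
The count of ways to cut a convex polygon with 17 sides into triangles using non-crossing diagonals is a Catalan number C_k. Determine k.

A convex 17-gon is triangulated into 15 triangles, and the number of such triangulations is the Catalan number C_{17−2} = C_15.

15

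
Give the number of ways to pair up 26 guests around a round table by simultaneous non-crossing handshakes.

742900

Non-crossing handshake pairings of 2n people are counted by C_n; 26 people gives n = 13.
C_13 = C_12 · 2(2·12+1)/(12+2) = 208012 · 50/14 = 742900.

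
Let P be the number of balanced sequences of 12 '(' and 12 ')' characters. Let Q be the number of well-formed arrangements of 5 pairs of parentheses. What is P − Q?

207970

Balanced strings of n pairs of brackets are counted by C_n; here n = 12. So P = C_12 = 208012.
Balanced strings of n pairs of brackets are counted by C_n; here n = 5. So Q = C_5 = 42.
P − Q = 208012 − 42 = 207970.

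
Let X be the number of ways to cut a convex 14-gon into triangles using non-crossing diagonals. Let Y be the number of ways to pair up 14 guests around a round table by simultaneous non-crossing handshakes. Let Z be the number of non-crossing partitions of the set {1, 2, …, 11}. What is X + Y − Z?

Triangulations of a convex m-gon are counted by C_{m−2}; with m = 14 this is C_12. So X = C_12 = 208012.
With 14 = 2·7 people, non-crossing handshake pairings are non-crossing perfect matchings on a circle, counted by C_7. So Y = C_7 = 429.
Non-crossing partitions of an n-element set are counted by C_n; here n = 11. So Z = C_11 = 58786.
X + Y − Z = 208012 + 429 − 58786 = 149655.

149655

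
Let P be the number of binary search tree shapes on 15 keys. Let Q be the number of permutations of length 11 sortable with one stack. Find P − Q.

9636059

Binary trees (left/right distinguished) on n nodes are counted by C_n; here n = 15. So P = C_15 = 9694845.
By Knuth's characterisation, the stack-sortable permutations of length 11 are the 231-avoiders, numbering C_11. So Q = C_11 = 58786.
P − Q = 9694845 − 58786 = 9636059.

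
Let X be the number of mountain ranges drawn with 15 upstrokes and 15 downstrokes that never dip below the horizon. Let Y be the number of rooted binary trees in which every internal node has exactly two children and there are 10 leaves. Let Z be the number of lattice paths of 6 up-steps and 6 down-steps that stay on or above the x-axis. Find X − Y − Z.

A Dyck path with 15 up-steps and 15 down-steps has semilength 15, so there are C_15 of them. So X = C_15 = 9694845.
A full binary tree with L leaves has L−1 internal nodes and is counted by C_{L−1}; L = 10 gives C_9. So Y = C_9 = 4862.
Dyck paths of semilength n (length 2n) are counted by C_n; here n = 6. So Z = C_6 = 132.
X − Y − Z = 9694845 − 4862 − 132 = 9689851.

9689851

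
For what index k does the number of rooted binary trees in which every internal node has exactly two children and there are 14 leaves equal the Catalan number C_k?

Full binary trees with 14 leaves have 14−1 = 13 internal nodes, so there are C_13 of them.

13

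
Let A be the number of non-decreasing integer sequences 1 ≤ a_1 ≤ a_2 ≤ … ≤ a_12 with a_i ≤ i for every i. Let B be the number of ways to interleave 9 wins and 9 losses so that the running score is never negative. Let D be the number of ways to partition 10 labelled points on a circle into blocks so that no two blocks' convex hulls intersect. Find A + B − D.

196078

Such sub-staircase sequences of length n are counted by C_n; here n = 12. So A = C_12 = 208012.
Reading a vote for the leader as '(' and for the other as ')' turns such a sequence into a balanced string of 9 pairs, so the count is C_9. So B = C_9 = 4862.
Non-crossing partitions of an n-element set are counted by C_n; here n = 10. So D = C_10 = 16796.
A + B − D = 208012 + 4862 − 16796 = 196078.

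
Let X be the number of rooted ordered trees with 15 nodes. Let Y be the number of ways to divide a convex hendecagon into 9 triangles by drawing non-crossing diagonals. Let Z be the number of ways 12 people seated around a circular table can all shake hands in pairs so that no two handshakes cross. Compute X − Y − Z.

2669446

Rooted ordered (plane) trees on m nodes have m−1 edges and are counted by C_{m−1}; m = 15 gives C_14. So X = C_14 = 2674440.
The number of triangulations of an 11-gon is the Catalan number C_9 (index = sides − 2). So Y = C_9 = 4862.
Non-crossing handshake pairings of 2n people are counted by C_n; 12 people gives n = 6. So Z = C_6 = 132.
X − Y − Z = 2674440 − 4862 − 132 = 2669446.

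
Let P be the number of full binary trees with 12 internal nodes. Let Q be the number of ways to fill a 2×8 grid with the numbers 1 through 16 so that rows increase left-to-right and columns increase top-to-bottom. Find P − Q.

206582

The number of full binary trees on 12 internal nodes is the Catalan number C_12. So P = C_12 = 208012.
Standard Young tableaux of shape 2×n are counted by C_n; here n = 8. So Q = C_8 = 1430.
P − Q = 208012 − 1430 = 206582.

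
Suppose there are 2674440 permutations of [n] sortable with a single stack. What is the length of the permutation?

14

Stack-sortable permutations of [n] are counted by C_n, and C_14 = 2674440.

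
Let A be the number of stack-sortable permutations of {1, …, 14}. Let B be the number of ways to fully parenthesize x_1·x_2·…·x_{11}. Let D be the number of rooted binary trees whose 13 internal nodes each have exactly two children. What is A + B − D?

By Knuth's characterisation, the stack-sortable permutations of length 14 are the 231-avoiders, numbering C_14. So A = C_14 = 2674440.
Bracketing 11 factors into binary products is counted by C_{11−1} = C_10. So B = C_10 = 16796.
Full binary trees with n internal nodes are counted by C_n; here n = 13. So D = C_13 = 742900.
A + B − D = 2674440 + 16796 − 742900 = 1948336.

1948336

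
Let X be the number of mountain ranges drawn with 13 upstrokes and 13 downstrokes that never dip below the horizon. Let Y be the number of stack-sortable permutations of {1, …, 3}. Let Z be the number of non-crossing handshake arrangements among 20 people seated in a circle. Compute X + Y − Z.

726109

A Dyck path with 13 up-steps and 13 down-steps has semilength 13, so there are C_13 of them. So X = C_13 = 742900.
Stack-sortable permutations are exactly the 231-avoiding ones, counted by C_n; here n = 3. So Y = C_3 = 5.
With 20 = 2·10 people, non-crossing handshake pairings are non-crossing perfect matchings on a circle, counted by C_10. So Z = C_10 = 16796.
X + Y − Z = 742900 + 5 − 16796 = 726109.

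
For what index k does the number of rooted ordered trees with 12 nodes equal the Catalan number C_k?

11

A rooted plane tree on 12 nodes has 11 edges, and such trees are counted by C_11.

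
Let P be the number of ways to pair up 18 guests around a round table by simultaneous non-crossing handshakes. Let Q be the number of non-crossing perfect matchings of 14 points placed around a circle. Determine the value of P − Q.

4433

With 18 = 2·9 people, non-crossing handshake pairings are non-crossing perfect matchings on a circle, counted by C_9. So P = C_9 = 4862.
Non-crossing perfect matchings of 2n points on a circle are counted by C_n; with 14 points, n = 7. So Q = C_7 = 429.
P − Q = 4862 − 429 = 4433.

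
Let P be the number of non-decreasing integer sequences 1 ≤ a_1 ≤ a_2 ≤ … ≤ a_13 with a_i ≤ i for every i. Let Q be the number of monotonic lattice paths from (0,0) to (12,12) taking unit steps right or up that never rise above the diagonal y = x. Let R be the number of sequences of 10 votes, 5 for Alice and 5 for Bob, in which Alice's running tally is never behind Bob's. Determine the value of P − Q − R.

Weakly increasing sequences with a_i ≤ i biject with Dyck paths of semilength 13, so there are C_13. So P = C_13 = 742900.
Monotone paths in an n×n grid that stay weakly below the diagonal are counted by C_n; here n = 12. So Q = C_12 = 208012.
Ballot sequences with n votes each where one side never trails are Dyck words, counted by C_n; here n = 5. So R = C_5 = 42.
P − Q − R = 742900 − 208012 − 42 = 534846.

534846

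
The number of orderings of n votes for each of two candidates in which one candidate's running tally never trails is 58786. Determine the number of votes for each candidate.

11

Such ballot sequences with n votes each are counted by C_n. The Catalan number equal to 58786 is C_11.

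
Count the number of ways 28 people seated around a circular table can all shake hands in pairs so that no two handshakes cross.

2674440

With 28 = 2·14 people, non-crossing handshake pairings are non-crossing perfect matchings on a circle, counted by C_14.
C_14 = C_13 · 2(2·13+1)/(13+2) = 742900 · 54/15 = 2674440.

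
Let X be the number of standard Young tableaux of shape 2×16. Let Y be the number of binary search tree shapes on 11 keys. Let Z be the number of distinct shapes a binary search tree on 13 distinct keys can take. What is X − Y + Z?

Standard Young tableaux of shape 2×n are counted by C_n; here n = 16. So X = C_16 = 35357670.
There are C_n binary search tree shapes on n keys; with n = 11 that is C_11. So Y = C_11 = 58786.
Rooted binary trees with 13 nodes (each child slot possibly empty) number C_13. So Z = C_13 = 742900.
X − Y + Z = 35357670 − 58786 + 742900 = 36041784.

36041784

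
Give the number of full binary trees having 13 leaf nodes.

Full binary trees with 13 leaves have 13−1 = 12 internal nodes, so there are C_12 of them.
C_12 = C(24,12)/13 = 2704156/13 = 208012.

208012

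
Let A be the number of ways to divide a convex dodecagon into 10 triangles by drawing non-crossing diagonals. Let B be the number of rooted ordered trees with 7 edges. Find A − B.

16367

A convex 12-gon is triangulated into 10 triangles, and the number of such triangulations is the Catalan number C_{12−2} = C_10. So A = C_10 = 16796.
A rooted plane tree with 7 edges has 8 nodes, and the count is C_7. So B = C_7 = 429.
A − B = 16796 − 429 = 16367.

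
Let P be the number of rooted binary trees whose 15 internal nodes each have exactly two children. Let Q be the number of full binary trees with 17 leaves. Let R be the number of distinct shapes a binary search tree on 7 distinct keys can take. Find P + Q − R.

Full binary trees with n internal nodes are counted by C_n; here n = 15. So P = C_15 = 9694845.
A full binary tree with L leaves has L−1 internal nodes and is counted by C_{L−1}; L = 17 gives C_16. So Q = C_16 = 35357670.
Binary trees (left/right distinguished) on n nodes are counted by C_n; here n = 7. So R = C_7 = 429.
P + Q − R = 9694845 + 35357670 − 429 = 45052086.

45052086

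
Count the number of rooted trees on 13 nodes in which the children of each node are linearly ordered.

A rooted plane tree on 13 nodes has 12 edges, and such trees are counted by C_12.
C_12 = 208012.

208012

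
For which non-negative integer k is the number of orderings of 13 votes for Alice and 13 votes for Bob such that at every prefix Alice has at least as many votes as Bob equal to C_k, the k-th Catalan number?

13

Ballot sequences with n votes each where one side never trails are Dyck words, counted by C_n; here n = 13.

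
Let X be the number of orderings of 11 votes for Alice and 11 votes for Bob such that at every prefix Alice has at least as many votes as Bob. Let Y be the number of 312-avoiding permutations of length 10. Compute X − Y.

Reading a vote for the leader as '(' and for the other as ')' turns such a sequence into a balanced string of 11 pairs, so the count is C_11. So X = C_11 = 58786.
For any fixed pattern of length 3, the pattern-avoiding permutations of [10] number C_10. So Y = C_10 = 16796.
X − Y = 58786 − 16796 = 41990.

41990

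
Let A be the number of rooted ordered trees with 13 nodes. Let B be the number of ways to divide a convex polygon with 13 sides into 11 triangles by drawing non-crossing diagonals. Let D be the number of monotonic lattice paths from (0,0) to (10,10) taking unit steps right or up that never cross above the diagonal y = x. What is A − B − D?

132430

A rooted plane tree on 13 nodes has 12 edges, and such trees are counted by C_12. So A = C_12 = 208012.
Triangulations of a convex m-gon are counted by C_{m−2}; with m = 13 this is C_11. So B = C_11 = 58786.
Sub-diagonal monotone paths from (0,0) to (10,10) biject with Dyck paths of semilength 10, giving C_10. So D = C_10 = 16796.
A − B − D = 208012 − 58786 − 16796 = 132430.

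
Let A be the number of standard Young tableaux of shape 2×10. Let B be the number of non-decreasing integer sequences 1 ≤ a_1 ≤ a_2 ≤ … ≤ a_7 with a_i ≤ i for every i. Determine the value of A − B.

16367

By the hook-length formula (or a Dyck-path bijection), SYT of shape 2×10 number C_10. So A = C_10 = 16796.
Such sub-staircase sequences of length n are counted by C_n; here n = 7. So B = C_7 = 429.
A − B = 16796 − 429 = 16367.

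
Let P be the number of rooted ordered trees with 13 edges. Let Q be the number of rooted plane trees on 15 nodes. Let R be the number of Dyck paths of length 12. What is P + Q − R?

3417208

A rooted plane tree with 13 edges has 14 nodes, and the count is C_13. So P = C_13 = 742900.
Rooted ordered (plane) trees on m nodes have m−1 edges and are counted by C_{m−1}; m = 15 gives C_14. So Q = C_14 = 2674440.
Paths of 6 up- and 6 down-steps that never dip below the axis are Dyck paths; their count is C_6. So R = C_6 = 132.
P + Q − R = 742900 + 2674440 − 132 = 3417208.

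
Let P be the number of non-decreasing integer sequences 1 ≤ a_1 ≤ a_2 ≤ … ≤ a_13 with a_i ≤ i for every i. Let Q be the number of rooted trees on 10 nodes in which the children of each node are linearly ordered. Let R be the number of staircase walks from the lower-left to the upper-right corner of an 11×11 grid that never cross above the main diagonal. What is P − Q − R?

Weakly increasing sequences with a_i ≤ i biject with Dyck paths of semilength 13, so there are C_13. So P = C_13 = 742900.
Rooted ordered (plane) trees on m nodes have m−1 edges and are counted by C_{m−1}; m = 10 gives C_9. So Q = C_9 = 4862.
Monotone paths in an n×n grid that stay weakly below the diagonal are counted by C_n; here n = 11. So R = C_11 = 58786.
P − Q − R = 742900 − 4862 − 58786 = 679252.

679252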